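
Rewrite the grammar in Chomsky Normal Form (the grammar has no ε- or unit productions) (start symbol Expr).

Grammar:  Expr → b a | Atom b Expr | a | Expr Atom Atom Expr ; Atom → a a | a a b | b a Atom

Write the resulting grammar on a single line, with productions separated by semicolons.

Expr → X1 X2 | Atom Y1 | a | Expr Y2; Atom → X2 X2 | X2 Y4 | X1 Y5; X1 → b; X2 → a; Y1 → X1 Expr; Y2 → Atom Y3; Y3 → Atom Expr; Y4 → X2 X1; Y5 → X2 Atom

Introduce a nonterminal for each terminal appearing in a rule of length ≥ 2: X1 → b, X2 → a.
Binarize each right-hand side of length ≥ 3 by chaining fresh nonterminals (Y1, Y2, …): affected rules were Expr → Atom X1 Expr; Expr → Expr Atom Atom Expr; Atom → X2 X2 X1; Atom → X1 X2 Atom.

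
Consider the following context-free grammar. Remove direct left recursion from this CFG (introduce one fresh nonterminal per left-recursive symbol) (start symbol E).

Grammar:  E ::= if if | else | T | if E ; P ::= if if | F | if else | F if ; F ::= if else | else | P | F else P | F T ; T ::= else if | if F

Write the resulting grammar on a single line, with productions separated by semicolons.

Directly left-recursive nonterminal: F.
For F: α = {else P, T}, β = {if else, else, P}. Rewrite as F → β F' and F' → α F' | ε.

E ::= if if | else | T | if E; P ::= if if | F | if else | F if; F ::= if else F' | else F' | P F'; T ::= else if | if F; F' ::= else P F' | T F' | epsilon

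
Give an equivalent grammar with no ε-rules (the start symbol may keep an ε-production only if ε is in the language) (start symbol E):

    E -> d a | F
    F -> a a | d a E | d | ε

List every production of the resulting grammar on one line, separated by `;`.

Nullable set = {E, F}.
ε ∈ L(G) since E is nullable, so keep E → ε.
Add the nullable-subset variants: F → d a E gives d a E | d a.

E -> d a | F | ε; F -> a a | d a E | d a | d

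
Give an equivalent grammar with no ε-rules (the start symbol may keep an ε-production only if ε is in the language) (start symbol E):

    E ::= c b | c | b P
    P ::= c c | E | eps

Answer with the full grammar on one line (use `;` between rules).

E ::= c b | c | b P | b; P ::= c c | E

Nullable set = {P}.
ε ∉ L(G), so no ε-production is kept.
Expand every rule over subsets of its nullable positions: E → b P gives b P | b.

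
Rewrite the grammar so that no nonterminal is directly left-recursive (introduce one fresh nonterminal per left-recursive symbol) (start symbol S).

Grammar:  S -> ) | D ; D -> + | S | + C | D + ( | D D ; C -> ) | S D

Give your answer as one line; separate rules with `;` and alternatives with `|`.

S -> ) | D; D -> + D' | S D' | + C D'; C -> ) | S D; D' -> + ( D' | D D' | ε

Left recursion appears on D.
For D: α = {+ (, D}, β = {+, S, + C}. Rewrite as D → β D' and D' → α D' | ε.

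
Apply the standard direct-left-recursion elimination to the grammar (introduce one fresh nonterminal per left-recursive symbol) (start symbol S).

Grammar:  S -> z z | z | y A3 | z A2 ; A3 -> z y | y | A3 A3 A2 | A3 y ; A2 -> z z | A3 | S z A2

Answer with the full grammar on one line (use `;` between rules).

S -> z z | z | y A3 | z A2; A3 -> z y A3' | y A3'; A2 -> z z | A3 | S z A2; A3' -> A3 A2 A3' | y A3' | ε

Left recursion appears on A3.
For A3: α = {A3 A2, y}, β = {z y, y}. Rewrite as A3 → β A3' and A3' → α A3' | ε.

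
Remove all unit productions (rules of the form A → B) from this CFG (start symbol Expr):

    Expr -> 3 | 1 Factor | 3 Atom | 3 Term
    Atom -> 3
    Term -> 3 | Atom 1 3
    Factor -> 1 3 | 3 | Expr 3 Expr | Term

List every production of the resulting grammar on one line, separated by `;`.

Unit pairs: Factor ⇒* {Term}.
Replace each nonterminal's rules with the union of the non-unit rules of every nonterminal it unit-derives.

Expr -> 3 | 1 Factor | 3 Atom | 3 Term; Atom -> 3; Term -> 3 | Atom 1 3; Factor -> 3 | Atom 1 3 | 1 3 | Expr 3 Expr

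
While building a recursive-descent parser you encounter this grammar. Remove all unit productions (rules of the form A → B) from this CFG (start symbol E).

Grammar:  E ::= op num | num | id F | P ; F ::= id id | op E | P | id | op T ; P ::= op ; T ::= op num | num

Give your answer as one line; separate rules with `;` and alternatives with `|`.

E ::= op num | num | id F | op; F ::= id id | op E | id | op T | op; P ::= op; T ::= op num | num

Unit pairs: E ⇒* {P}; F ⇒* {P}.
For each unit pair (A, B), copy every non-unit production of B to A, then drop all unit productions.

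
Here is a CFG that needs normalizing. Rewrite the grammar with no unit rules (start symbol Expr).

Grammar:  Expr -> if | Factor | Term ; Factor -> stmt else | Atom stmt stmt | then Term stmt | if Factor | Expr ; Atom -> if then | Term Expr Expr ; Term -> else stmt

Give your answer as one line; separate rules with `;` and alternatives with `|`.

Unit pairs: Expr ⇒* {Factor, Term}; Factor ⇒* {Expr, Term}.
Replace each nonterminal's rules with the union of the non-unit rules of every nonterminal it unit-derives.

Expr -> else stmt | stmt else | Atom stmt stmt | then Term stmt | if Factor | if; Factor -> else stmt | stmt else | Atom stmt stmt | then Term stmt | if Factor | if; Atom -> if then | Term Expr Expr; Term -> else stmt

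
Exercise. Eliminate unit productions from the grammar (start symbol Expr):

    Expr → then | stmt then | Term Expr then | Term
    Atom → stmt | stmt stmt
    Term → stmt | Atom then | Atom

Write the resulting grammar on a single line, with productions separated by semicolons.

Expr → stmt | Atom then | stmt stmt | then | stmt then | Term Expr then; Atom → stmt | stmt stmt; Term → stmt | Atom then | stmt stmt

Unit pairs: Expr ⇒* {Atom, Term}; Term ⇒* {Atom}.
For each unit pair (A, B), copy every non-unit production of B to A, then drop all unit productions.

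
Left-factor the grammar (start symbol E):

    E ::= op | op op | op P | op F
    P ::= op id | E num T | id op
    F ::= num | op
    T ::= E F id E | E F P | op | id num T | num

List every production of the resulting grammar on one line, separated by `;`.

E ::= op E'; P ::= op id | E num T | id op; F ::= num | op; T ::= op | id num T | num | E F T'; E' ::= ε | op | P | F; T' ::= id E | P

E has alternatives sharing prefix 'op': factor to E → op E' with E' → ε | op | P | F.
T has alternatives sharing prefix 'E F': factor to T → E F T' with T' → id E | P.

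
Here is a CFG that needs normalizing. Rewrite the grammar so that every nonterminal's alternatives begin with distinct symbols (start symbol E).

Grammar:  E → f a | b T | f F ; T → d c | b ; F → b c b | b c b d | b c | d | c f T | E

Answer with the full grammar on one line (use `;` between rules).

E has alternatives sharing prefix 'f': factor to E → f E' with E' → a | F.
F has alternatives sharing prefix 'b c': factor to F → b c F' with F' → b | b d | ε.
F' has alternatives sharing prefix 'b': factor to F' → b F'' with F'' → ε | d.

E → b T | f E'; T → d c | b; F → d | c f T | E | b c F'; E' → a | F; F' → ε | b F''; F'' → ε | d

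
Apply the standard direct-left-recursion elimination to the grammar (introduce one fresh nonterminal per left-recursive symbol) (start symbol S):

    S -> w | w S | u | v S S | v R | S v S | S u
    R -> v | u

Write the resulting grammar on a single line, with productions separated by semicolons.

S is directly left-recursive.
For S: α = {v S, u}, β = {w, w S, u, v S S, v R}. Rewrite as S → β S' and S' → α S' | ε.

S -> w S' | w S S' | u S' | v S S S' | v R S'; R -> v | u; S' -> v S S' | u S' | epsilon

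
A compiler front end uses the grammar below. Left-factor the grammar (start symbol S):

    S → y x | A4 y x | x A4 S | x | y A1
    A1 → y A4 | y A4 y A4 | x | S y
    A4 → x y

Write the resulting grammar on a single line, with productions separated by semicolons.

S has alternatives sharing prefix 'y': factor to S → y S' with S' → x | A1.
S has alternatives sharing prefix 'x': factor to S → x S'' with S'' → A4 S | ε.
A1 has alternatives sharing prefix 'y A4': factor to A1 → y A4 A1' with A1' → ε | y A4.

S → A4 y x | y S' | x S''; A1 → x | S y | y A4 A1'; A4 → x y; S' → x | A1; S'' → A4 S | eps; A1' → eps | y A4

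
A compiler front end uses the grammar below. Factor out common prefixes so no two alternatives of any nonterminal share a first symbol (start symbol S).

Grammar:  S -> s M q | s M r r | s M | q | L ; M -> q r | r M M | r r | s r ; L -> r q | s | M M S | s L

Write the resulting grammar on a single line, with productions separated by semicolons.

S -> q | L | s M S'; M -> q r | s r | r M'; L -> r q | M M S | s L'; S' -> q | r r | epsilon; M' -> M M | r; L' -> epsilon | L

S has alternatives sharing prefix 's M': factor to S → s M S' with S' → q | r r | ε.
M has alternatives sharing prefix 'r': factor to M → r M' with M' → M M | r.
L has alternatives sharing prefix 's': factor to L → s L' with L' → ε | L.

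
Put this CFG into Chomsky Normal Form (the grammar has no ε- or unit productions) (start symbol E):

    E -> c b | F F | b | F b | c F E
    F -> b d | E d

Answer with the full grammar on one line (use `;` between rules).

E -> X1 X2 | F F | b | F X2 | X1 Y1; F -> X2 X3 | E X3; X1 -> c; X2 -> b; X3 -> d; Y1 -> F E

Introduce a nonterminal for each terminal appearing in a rule of length ≥ 2: X1 → c, X2 → b, X3 → d.
Binarize each right-hand side of length ≥ 3 by chaining fresh nonterminals (Y1, Y2, …): affected rules were E → X1 F E.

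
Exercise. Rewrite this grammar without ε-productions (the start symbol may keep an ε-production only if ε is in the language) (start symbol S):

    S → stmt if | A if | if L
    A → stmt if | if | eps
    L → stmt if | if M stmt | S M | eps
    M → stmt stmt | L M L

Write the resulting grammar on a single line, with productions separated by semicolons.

The nullable symbols are {A, L}.
ε ∉ L(G), so no ε-production is kept.
For each production, add variants omitting each subset of nullable occurrences: S → A if gives A if | if. M → L M L gives L M L | L M | M L.

S → stmt if | A if | if | if L; A → stmt if | if; L → stmt if | if M stmt | S M; M → stmt stmt | L M L | L M | M L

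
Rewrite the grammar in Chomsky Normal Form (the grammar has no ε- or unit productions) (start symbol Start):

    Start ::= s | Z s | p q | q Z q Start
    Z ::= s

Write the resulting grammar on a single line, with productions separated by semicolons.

Introduce a nonterminal for each terminal appearing in a rule of length ≥ 2: X1 → s, X2 → p, X3 → q.
Binarize each right-hand side of length ≥ 3 by chaining fresh nonterminals (Y1, Y2, …): affected rules were Start → X3 Z X3 Start.

Start ::= s | Z X1 | X2 X3 | X3 Y1; Z ::= s; X1 ::= s; X2 ::= p; X3 ::= q; Y1 ::= Z Y2; Y2 ::= X3 Start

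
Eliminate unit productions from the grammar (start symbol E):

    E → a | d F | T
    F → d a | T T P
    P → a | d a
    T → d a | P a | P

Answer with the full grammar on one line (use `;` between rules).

Unit pairs: E ⇒* {P, T}; T ⇒* {P}.
For each unit pair (A, B), copy every non-unit production of B to A, then drop all unit productions.

E → a | d F | d a | P a; F → d a | T T P; P → a | d a; T → a | d a | P a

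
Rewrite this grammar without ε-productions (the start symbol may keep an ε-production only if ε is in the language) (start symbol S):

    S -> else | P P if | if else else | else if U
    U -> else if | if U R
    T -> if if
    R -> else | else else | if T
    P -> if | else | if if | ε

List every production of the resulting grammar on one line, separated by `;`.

S -> else | P P if | P if | if | if else else | else if U; U -> else if | if U R; T -> if if; R -> else | else else | if T; P -> if | else | if if

Nullable nonterminals: {P}.
ε ∉ L(G), so no ε-production is kept.
Expand every rule over subsets of its nullable positions: S → P P if gives P P if | P if | if.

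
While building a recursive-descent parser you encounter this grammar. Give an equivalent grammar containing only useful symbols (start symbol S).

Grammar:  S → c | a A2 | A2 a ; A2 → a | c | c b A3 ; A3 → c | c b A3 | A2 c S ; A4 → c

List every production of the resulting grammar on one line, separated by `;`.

S → c | a A2 | A2 a; A2 → a | c | c b A3; A3 → c | c b A3 | A2 c S

Generating nonterminals: {A2, A3, A4, S}.
Reachable from S after that: {A2, A3, S}.
Removed useless symbols: {A4} and every production mentioning them.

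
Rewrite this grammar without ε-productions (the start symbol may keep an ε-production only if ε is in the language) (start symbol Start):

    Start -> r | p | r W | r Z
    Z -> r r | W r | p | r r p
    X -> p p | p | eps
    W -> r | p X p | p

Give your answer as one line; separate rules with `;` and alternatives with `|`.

Start -> r | p | r W | r Z; Z -> r r | W r | p | r r p; X -> p p | p; W -> r | p X p | p p | p

Nullable set = {X}.
ε ∉ L(G), so no ε-production is kept.
Expand every rule over subsets of its nullable positions: W → p X p gives p X p | p p.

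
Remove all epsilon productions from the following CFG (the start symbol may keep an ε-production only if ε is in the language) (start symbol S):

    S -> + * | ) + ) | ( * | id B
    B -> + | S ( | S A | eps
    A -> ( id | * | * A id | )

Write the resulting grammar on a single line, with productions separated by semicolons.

S -> + * | ) + ) | ( * | id B | id; B -> + | S ( | S A; A -> ( id | * | * A id | )

Nullable set = {B}.
ε ∉ L(G), so no ε-production is kept.
Add the nullable-subset variants: S → id B gives id B | id.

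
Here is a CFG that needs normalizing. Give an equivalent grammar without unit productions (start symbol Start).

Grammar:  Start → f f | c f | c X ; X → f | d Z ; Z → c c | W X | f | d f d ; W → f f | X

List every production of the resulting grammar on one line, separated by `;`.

Unit pairs: W ⇒* {X}.
For each unit pair (A, B), copy every non-unit production of B to A, then drop all unit productions.

Start → f f | c f | c X; X → f | d Z; Z → c c | W X | f | d f d; W → f | d Z | f f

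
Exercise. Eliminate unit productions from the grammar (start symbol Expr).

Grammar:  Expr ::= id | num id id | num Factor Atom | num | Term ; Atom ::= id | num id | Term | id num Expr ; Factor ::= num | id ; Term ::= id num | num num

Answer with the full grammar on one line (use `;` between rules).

Unit pairs: Atom ⇒* {Term}; Expr ⇒* {Term}.
For each unit pair (A, B), copy every non-unit production of B to A, then drop all unit productions.

Expr ::= id num | num num | id | num id id | num Factor Atom | num; Atom ::= id num | num num | id | num id | id num Expr; Factor ::= num | id; Term ::= id num | num num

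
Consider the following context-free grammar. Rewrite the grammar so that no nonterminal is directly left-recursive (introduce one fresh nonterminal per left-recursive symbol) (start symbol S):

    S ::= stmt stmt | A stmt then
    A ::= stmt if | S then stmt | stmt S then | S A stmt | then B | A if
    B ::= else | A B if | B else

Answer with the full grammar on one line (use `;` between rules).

S ::= stmt stmt | A stmt then; A ::= stmt if A' | S then stmt A' | stmt S then A' | S A stmt A' | then B A'; B ::= else B' | A B if B'; A' ::= if A' | ε; B' ::= else B' | ε

Left recursion appears on A, B.
For A: α = {if}, β = {stmt if, S then stmt, stmt S then, S A stmt, then B}. Rewrite as A → β A' and A' → α A' | ε.
For B: α = {else}, β = {else, A B if}. Rewrite as B → β B' and B' → α B' | ε.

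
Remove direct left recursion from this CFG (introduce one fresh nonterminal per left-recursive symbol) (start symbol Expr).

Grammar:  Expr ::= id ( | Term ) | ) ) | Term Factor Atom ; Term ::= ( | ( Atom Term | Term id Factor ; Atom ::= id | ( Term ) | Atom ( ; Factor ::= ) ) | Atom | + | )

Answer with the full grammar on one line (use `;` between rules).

Directly left-recursive nonterminals: Term, Atom.
For Term: α = {id Factor}, β = {(, ( Atom Term}. Rewrite as Term → β Term1 and Term1 → α Term1 | ε.
For Atom: α = {(}, β = {id, ( Term )}. Rewrite as Atom → β Atom1 and Atom1 → α Atom1 | ε.

Expr ::= id ( | Term ) | ) ) | Term Factor Atom; Term ::= ( Term1 | ( Atom Term Term1; Atom ::= id Atom1 | ( Term ) Atom1; Factor ::= ) ) | Atom | + | ); Term1 ::= id Factor Term1 | ε; Atom1 ::= ( Atom1 | ε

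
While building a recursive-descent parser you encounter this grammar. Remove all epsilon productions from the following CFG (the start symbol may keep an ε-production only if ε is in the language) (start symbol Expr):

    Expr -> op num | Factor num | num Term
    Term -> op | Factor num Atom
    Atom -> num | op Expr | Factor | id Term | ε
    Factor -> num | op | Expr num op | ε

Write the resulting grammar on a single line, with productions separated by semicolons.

Nullable set = {Atom, Factor}.
ε ∉ L(G), so no ε-production is kept.
For each production, add variants omitting each subset of nullable occurrences: Expr → Factor num gives Factor num | num. Term → Factor num Atom gives Factor num Atom | Factor num | num Atom | num.

Expr -> op num | Factor num | num | num Term; Term -> op | Factor num Atom | Factor num | num Atom | num; Atom -> num | op Expr | Factor | id Term; Factor -> num | op | Expr num op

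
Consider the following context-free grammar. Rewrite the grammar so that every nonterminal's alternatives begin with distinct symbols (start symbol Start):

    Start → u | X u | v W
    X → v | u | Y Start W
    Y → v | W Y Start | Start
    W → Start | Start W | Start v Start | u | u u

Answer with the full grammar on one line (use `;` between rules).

W has alternatives sharing prefix 'Start': factor to W → Start W1 with W1 → ε | W | v Start.
W has alternatives sharing prefix 'u': factor to W → u W2 with W2 → ε | u.

Start → u | X u | v W; X → v | u | Y Start W; Y → v | W Y Start | Start; W → Start W1 | u W2; W1 → ε | W | v Start; W2 → ε | u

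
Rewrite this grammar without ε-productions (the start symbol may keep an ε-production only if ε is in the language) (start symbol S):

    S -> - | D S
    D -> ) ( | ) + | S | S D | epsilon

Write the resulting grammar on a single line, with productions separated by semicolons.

Nullable nonterminals: {D}.
ε ∉ L(G), so no ε-production is kept.

S -> - | D S; D -> ) ( | ) + | S | S D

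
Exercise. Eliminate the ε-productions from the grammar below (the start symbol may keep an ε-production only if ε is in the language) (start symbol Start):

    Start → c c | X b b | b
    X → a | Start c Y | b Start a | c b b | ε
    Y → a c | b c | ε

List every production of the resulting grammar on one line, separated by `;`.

Start → c c | X b b | b b | b; X → a | Start c Y | Start c | b Start a | c b b; Y → a c | b c

The nullable symbols are {X, Y}.
ε ∉ L(G), so no ε-production is kept.
Expand every rule over subsets of its nullable positions: Start → X b b gives X b b | b b. X → Start c Y gives Start c Y | Start c.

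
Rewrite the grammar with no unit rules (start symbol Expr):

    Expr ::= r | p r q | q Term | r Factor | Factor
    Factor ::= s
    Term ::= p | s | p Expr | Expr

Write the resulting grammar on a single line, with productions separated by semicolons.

Unit pairs: Expr ⇒* {Factor}; Term ⇒* {Expr, Factor}.
For every A with A ⇒* B via unit rules, add B's non-unit alternatives to A; then delete every rule of the form X → Y.

Expr ::= s | r | p r q | q Term | r Factor; Factor ::= s; Term ::= p | s | p Expr | r | p r q | q Term | r Factor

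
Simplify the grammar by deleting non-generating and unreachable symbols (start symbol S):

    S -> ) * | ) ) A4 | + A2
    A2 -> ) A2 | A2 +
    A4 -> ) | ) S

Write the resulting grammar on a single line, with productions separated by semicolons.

Generating nonterminals: {A4, S}.
Reachable from S after that: {A4, S}.
Removed useless symbols: {A2} and every production mentioning them.

S -> ) * | ) ) A4; A4 -> ) | ) S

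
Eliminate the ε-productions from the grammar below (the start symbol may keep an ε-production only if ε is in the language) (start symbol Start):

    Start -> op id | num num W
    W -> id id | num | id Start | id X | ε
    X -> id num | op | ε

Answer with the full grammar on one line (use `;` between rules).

Start -> op id | num num W | num num; W -> id id | num | id Start | id X | id; X -> id num | op

The nullable symbols are {W, X}.
ε ∉ L(G), so no ε-production is kept.
For each production, add variants omitting each subset of nullable occurrences: Start → num num W gives num num W | num num. W → id X gives id X | id.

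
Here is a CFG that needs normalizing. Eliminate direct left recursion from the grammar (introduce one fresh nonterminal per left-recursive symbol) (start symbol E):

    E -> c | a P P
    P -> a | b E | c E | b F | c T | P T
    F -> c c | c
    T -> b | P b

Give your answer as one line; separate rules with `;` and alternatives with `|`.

Directly left-recursive nonterminal: P.
For P: α = {T}, β = {a, b E, c E, b F, c T}. Rewrite as P → β P' and P' → α P' | ε.

E -> c | a P P; P -> a P' | b E P' | c E P' | b F P' | c T P'; F -> c c | c; T -> b | P b; P' -> T P' | ε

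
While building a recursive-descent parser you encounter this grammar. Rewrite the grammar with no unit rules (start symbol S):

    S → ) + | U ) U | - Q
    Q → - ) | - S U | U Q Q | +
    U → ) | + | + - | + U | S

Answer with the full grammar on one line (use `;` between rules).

S → ) + | U ) U | - Q; Q → - ) | - S U | U Q Q | +; U → ) | + | + - | + U | ) + | U ) U | - Q

Unit pairs: U ⇒* {S}.
For every A with A ⇒* B via unit rules, add B's non-unit alternatives to A; then delete every rule of the form X → Y.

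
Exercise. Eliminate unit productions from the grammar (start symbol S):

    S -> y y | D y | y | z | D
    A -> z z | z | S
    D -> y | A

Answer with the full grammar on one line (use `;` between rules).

S -> y | y y | D y | z | z z; A -> y | y y | D y | z | z z; D -> y y | D y | y | z | z z

Unit pairs: A ⇒* {D, S}; D ⇒* {A, S}; S ⇒* {A, D}.
Replace each nonterminal's rules with the union of the non-unit rules of every nonterminal it unit-derives.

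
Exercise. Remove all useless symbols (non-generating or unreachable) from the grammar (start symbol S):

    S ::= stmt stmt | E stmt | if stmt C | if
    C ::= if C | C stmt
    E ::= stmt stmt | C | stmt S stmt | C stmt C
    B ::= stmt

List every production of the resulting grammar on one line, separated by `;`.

S ::= stmt stmt | E stmt | if; E ::= stmt stmt | stmt S stmt

Generating nonterminals: {B, E, S}.
Reachable from S after that: {E, S}.
Removed useless symbols: {B, C} and every production mentioning them.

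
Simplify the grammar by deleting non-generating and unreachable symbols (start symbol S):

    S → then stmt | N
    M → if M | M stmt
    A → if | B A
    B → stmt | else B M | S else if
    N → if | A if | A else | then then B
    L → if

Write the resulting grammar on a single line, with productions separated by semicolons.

Generating nonterminals: {A, B, L, N, S}.
Reachable from S after that: {A, B, N, S}.
Removed useless symbols: {L, M} and every production mentioning them.

S → then stmt | N; A → if | B A; B → stmt | S else if; N → if | A if | A else | then then B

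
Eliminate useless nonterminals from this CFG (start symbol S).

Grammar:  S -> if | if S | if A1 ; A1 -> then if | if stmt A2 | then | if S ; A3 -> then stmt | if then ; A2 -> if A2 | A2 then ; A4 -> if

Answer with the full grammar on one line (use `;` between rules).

Generating nonterminals: {A1, A3, A4, S}.
Reachable from S after that: {A1, S}.
Removed useless symbols: {A2, A3, A4} and every production mentioning them.

S -> if | if S | if A1; A1 -> then if | then | if S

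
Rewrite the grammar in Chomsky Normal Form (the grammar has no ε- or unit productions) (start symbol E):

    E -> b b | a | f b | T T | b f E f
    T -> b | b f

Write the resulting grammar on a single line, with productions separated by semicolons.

E -> X1 X1 | a | X2 X1 | T T | X1 Y1; T -> b | X1 X2; X1 -> b; X2 -> f; Y1 -> X2 Y2; Y2 -> E X2

Introduce a nonterminal for each terminal appearing in a rule of length ≥ 2: X1 → b, X2 → f.
Binarize each right-hand side of length ≥ 3 by chaining fresh nonterminals (Y1, Y2, …): affected rules were E → X1 X2 E X2.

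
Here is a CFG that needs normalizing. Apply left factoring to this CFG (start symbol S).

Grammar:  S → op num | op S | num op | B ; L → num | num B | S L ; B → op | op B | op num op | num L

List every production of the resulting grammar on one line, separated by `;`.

S → num op | B | op S'; L → S L | num L'; B → num L | op B'; S' → num | S; L' → eps | B; B' → eps | B | num op

S has alternatives sharing prefix 'op': factor to S → op S' with S' → num | S.
L has alternatives sharing prefix 'num': factor to L → num L' with L' → ε | B.
B has alternatives sharing prefix 'op': factor to B → op B' with B' → ε | B | num op.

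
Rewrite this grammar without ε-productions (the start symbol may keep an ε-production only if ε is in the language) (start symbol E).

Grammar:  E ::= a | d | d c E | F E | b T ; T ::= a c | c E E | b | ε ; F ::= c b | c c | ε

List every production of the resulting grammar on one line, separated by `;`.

E ::= a | d | d c E | F E | b T | b; T ::= a c | c E E | b; F ::= c b | c c

The nullable symbols are {F, T}.
ε ∉ L(G), so no ε-production is kept.
For each production, add variants omitting each subset of nullable occurrences: E → b T gives b T | b.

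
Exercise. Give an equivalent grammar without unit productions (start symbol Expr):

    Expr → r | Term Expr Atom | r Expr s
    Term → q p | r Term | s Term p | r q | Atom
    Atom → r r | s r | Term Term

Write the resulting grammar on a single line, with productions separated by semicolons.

Unit pairs: Term ⇒* {Atom}.
Replace each nonterminal's rules with the union of the non-unit rules of every nonterminal it unit-derives.

Expr → r | Term Expr Atom | r Expr s; Term → q p | r Term | s Term p | r q | r r | s r | Term Term; Atom → r r | s r | Term Term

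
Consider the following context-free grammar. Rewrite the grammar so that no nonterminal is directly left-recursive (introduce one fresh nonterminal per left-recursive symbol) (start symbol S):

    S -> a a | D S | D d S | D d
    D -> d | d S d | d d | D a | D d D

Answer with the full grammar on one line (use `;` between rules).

Left recursion appears on D.
For D: α = {a, d D}, β = {d, d S d, d d}. Rewrite as D → β D' and D' → α D' | ε.

S -> a a | D S | D d S | D d; D -> d D' | d S d D' | d d D'; D' -> a D' | d D D' | ε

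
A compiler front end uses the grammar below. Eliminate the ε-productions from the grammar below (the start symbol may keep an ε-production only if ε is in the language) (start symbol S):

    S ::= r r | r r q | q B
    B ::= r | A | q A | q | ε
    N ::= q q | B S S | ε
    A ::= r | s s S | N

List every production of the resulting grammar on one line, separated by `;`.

S ::= r r | r r q | q B | q; B ::= r | A | q A | q; N ::= q q | B S S | S S; A ::= r | s s S | N

Nullable nonterminals: {A, B, N}.
ε ∉ L(G), so no ε-production is kept.
Expand every rule over subsets of its nullable positions: S → q B gives q B | q. B → q A gives q A | q. N → B S S gives B S S | S S.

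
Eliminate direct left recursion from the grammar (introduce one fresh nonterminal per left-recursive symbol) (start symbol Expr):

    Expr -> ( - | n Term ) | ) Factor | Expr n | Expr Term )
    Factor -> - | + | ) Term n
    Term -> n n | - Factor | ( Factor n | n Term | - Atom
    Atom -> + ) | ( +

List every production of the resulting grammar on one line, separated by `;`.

Expr is directly left-recursive.
For Expr: α = {n, Term )}, β = {( -, n Term ), ) Factor}. Rewrite as Expr → β Expr1 and Expr1 → α Expr1 | ε.

Expr -> ( - Expr1 | n Term ) Expr1 | ) Factor Expr1; Factor -> - | + | ) Term n; Term -> n n | - Factor | ( Factor n | n Term | - Atom; Atom -> + ) | ( +; Expr1 -> n Expr1 | Term ) Expr1 | ε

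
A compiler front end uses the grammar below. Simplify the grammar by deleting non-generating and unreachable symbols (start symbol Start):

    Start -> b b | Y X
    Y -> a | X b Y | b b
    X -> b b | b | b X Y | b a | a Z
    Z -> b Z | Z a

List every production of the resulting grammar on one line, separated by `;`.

Start -> b b | Y X; Y -> a | X b Y | b b; X -> b b | b | b X Y | b a

Generating nonterminals: {Start, X, Y}.
Reachable from Start after that: {Start, X, Y}.
Removed useless symbols: {Z} and every production mentioning them.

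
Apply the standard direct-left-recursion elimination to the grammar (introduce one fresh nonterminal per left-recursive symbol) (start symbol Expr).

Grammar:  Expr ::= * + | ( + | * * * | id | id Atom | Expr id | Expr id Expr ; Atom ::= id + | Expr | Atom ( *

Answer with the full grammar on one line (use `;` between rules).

Expr, Atom are directly left-recursive.
For Expr: α = {id, id Expr}, β = {* +, ( +, * * *, id, id Atom}. Rewrite as Expr → β Expr1 and Expr1 → α Expr1 | ε.
For Atom: α = {( *}, β = {id +, Expr}. Rewrite as Atom → β Atom1 and Atom1 → α Atom1 | ε.

Expr ::= * + Expr1 | ( + Expr1 | * * * Expr1 | id Expr1 | id Atom Expr1; Atom ::= id + Atom1 | Expr Atom1; Expr1 ::= id Expr1 | id Expr Expr1 | ε; Atom1 ::= ( * Atom1 | ε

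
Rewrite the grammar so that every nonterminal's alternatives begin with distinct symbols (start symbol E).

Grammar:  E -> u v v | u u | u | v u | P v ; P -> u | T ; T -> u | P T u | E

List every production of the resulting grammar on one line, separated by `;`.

E -> v u | P v | u E'; P -> u | T; T -> u | P T u | E; E' -> v v | u | ε

E has alternatives sharing prefix 'u': factor to E → u E' with E' → v v | u | ε.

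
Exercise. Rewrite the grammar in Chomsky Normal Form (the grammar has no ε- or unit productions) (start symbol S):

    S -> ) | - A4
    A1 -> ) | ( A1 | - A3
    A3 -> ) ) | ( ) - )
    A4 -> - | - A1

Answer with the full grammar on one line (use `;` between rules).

S -> ) | X1 A4; A1 -> ) | X2 A1 | X1 A3; A3 -> X3 X3 | X2 Y1; A4 -> - | X1 A1; X1 -> -; X2 -> (; X3 -> ); Y1 -> X3 Y2; Y2 -> X1 X3

Introduce a nonterminal for each terminal appearing in a rule of length ≥ 2: X1 → -, X2 → (, X3 → ).
Binarize each right-hand side of length ≥ 3 by chaining fresh nonterminals (Y1, Y2, …): affected rules were A3 → X2 X3 X1 X3.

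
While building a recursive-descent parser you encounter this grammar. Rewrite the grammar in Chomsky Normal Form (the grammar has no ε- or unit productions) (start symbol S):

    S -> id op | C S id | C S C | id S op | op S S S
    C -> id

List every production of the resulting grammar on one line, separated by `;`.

Introduce a nonterminal for each terminal appearing in a rule of length ≥ 2: X1 → id, X2 → op.
Binarize each right-hand side of length ≥ 3 by chaining fresh nonterminals (Y1, Y2, …): affected rules were S → C S X1; S → C S C; S → X1 S X2; S → X2 S S S.

S -> X1 X2 | C Y1 | C Y2 | X1 Y3 | X2 Y4; C -> id; X1 -> id; X2 -> op; Y1 -> S X1; Y2 -> S C; Y3 -> S X2; Y4 -> S Y5; Y5 -> S S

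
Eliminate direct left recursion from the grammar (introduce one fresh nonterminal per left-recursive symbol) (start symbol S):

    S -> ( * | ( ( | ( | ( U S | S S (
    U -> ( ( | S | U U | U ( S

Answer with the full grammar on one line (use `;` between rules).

Directly left-recursive nonterminals: S, U.
For S: α = {S (}, β = {( *, ( (, (, ( U S}. Rewrite as S → β S' and S' → α S' | ε.
For U: α = {U, ( S}, β = {( (, S}. Rewrite as U → β U' and U' → α U' | ε.

S -> ( * S' | ( ( S' | ( S' | ( U S S'; U -> ( ( U' | S U'; S' -> S ( S' | ε; U' -> U U' | ( S U' | ε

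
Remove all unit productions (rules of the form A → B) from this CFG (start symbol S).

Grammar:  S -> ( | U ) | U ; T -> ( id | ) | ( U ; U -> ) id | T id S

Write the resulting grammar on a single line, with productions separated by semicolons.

Unit pairs: S ⇒* {U}.
Replace each nonterminal's rules with the union of the non-unit rules of every nonterminal it unit-derives.

S -> ) id | T id S | ( | U ); T -> ( id | ) | ( U; U -> ) id | T id S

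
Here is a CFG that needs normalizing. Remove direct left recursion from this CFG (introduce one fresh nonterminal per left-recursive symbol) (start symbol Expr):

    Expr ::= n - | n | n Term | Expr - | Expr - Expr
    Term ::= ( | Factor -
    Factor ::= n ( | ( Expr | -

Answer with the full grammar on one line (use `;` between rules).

Expr ::= n - Expr1 | n Expr1 | n Term Expr1; Term ::= ( | Factor -; Factor ::= n ( | ( Expr | -; Expr1 ::= - Expr1 | - Expr Expr1 | epsilon

Left recursion appears on Expr.
For Expr: α = {-, - Expr}, β = {n -, n, n Term}. Rewrite as Expr → β Expr1 and Expr1 → α Expr1 | ε.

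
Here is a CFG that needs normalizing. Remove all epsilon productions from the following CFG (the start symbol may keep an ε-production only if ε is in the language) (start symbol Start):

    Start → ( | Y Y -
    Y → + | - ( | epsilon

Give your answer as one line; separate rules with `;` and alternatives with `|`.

Nullable set = {Y}.
ε ∉ L(G), so no ε-production is kept.
Expand every rule over subsets of its nullable positions: Start → Y Y - gives Y Y - | Y - | -.

Start → ( | Y Y - | Y - | -; Y → + | - (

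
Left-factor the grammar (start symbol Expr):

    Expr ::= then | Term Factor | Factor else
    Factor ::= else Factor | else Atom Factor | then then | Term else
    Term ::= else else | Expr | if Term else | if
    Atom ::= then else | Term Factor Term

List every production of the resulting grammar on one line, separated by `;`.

Factor has alternatives sharing prefix 'else': factor to Factor → else Factor1 with Factor1 → Factor | Atom Factor.
Term has alternatives sharing prefix 'if': factor to Term → if Term1 with Term1 → Term else | ε.

Expr ::= then | Term Factor | Factor else; Factor ::= then then | Term else | else Factor1; Term ::= else else | Expr | if Term1; Atom ::= then else | Term Factor Term; Factor1 ::= Factor | Atom Factor; Term1 ::= Term else | ε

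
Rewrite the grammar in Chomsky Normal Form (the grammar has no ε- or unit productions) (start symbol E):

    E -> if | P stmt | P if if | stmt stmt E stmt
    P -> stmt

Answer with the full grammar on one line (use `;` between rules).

E -> if | P X1 | P Y1 | X1 Y2; P -> stmt; X1 -> stmt; X2 -> if; Y1 -> X2 X2; Y2 -> X1 Y3; Y3 -> E X1

Introduce a nonterminal for each terminal appearing in a rule of length ≥ 2: X1 → stmt, X2 → if.
Binarize each right-hand side of length ≥ 3 by chaining fresh nonterminals (Y1, Y2, …): affected rules were E → P X2 X2; E → X1 X1 E X1.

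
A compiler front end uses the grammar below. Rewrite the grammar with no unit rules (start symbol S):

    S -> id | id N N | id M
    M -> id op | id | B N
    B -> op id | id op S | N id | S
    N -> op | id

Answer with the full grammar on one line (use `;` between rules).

Unit pairs: B ⇒* {S}.
For each unit pair (A, B), copy every non-unit production of B to A, then drop all unit productions.

S -> id | id N N | id M; M -> id op | id | B N; B -> op id | id op S | N id | id | id N N | id M; N -> op | id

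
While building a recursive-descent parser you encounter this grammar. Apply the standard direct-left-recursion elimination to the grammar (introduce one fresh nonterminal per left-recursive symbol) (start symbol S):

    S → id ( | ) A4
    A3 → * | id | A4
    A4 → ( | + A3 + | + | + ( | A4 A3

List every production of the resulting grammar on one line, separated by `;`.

S → id ( | ) A4; A3 → * | id | A4; A4 → ( A4' | + A3 + A4' | + A4' | + ( A4'; A4' → A3 A4' | ε

A4 is directly left-recursive.
For A4: α = {A3}, β = {(, + A3 +, +, + (}. Rewrite as A4 → β A4' and A4' → α A4' | ε.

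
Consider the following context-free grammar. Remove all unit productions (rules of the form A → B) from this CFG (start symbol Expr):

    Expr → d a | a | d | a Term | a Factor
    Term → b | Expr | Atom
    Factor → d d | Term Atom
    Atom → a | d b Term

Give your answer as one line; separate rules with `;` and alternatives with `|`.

Expr → d a | a | d | a Term | a Factor; Term → b | a | d b Term | d a | d | a Term | a Factor; Factor → d d | Term Atom; Atom → a | d b Term

Unit pairs: Term ⇒* {Atom, Expr}.
Replace each nonterminal's rules with the union of the non-unit rules of every nonterminal it unit-derives.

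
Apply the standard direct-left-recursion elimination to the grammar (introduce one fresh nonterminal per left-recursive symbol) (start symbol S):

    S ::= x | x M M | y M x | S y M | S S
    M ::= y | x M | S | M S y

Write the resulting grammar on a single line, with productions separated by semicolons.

S ::= x S' | x M M S' | y M x S'; M ::= y M' | x M M' | S M'; S' ::= y M S' | S S' | ε; M' ::= S y M' | ε

Directly left-recursive nonterminals: S, M.
For S: α = {y M, S}, β = {x, x M M, y M x}. Rewrite as S → β S' and S' → α S' | ε.
For M: α = {S y}, β = {y, x M, S}. Rewrite as M → β M' and M' → α M' | ε.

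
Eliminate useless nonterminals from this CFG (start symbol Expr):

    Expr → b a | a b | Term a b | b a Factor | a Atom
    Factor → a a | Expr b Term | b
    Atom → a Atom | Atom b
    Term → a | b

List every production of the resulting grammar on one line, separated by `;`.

Generating nonterminals: {Expr, Factor, Term}.
Reachable from Expr after that: {Expr, Factor, Term}.
Removed useless symbols: {Atom} and every production mentioning them.

Expr → b a | a b | Term a b | b a Factor; Factor → a a | Expr b Term | b; Term → a | b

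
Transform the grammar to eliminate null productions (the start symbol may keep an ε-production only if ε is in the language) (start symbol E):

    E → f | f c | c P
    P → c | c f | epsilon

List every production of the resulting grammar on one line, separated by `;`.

Nullable set = {P}.
ε ∉ L(G), so no ε-production is kept.
Add the nullable-subset variants: E → c P gives c P | c.

E → f | f c | c P | c; P → c | c f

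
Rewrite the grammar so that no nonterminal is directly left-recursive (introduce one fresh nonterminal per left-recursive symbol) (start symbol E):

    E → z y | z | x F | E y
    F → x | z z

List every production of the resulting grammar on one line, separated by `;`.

Left recursion appears on E.
For E: α = {y}, β = {z y, z, x F}. Rewrite as E → β E' and E' → α E' | ε.

E → z y E' | z E' | x F E'; F → x | z z; E' → y E' | ε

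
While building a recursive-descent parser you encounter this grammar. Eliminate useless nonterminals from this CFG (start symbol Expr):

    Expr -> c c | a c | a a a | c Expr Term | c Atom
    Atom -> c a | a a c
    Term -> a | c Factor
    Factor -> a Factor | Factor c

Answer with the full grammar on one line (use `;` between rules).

Generating nonterminals: {Atom, Expr, Term}.
Reachable from Expr after that: {Atom, Expr, Term}.
Removed useless symbols: {Factor} and every production mentioning them.

Expr -> c c | a c | a a a | c Expr Term | c Atom; Atom -> c a | a a c; Term -> a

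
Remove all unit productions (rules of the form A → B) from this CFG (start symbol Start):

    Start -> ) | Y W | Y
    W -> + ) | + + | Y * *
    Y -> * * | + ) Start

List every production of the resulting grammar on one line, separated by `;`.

Start -> ) | Y W | * * | + ) Start; W -> + ) | + + | Y * *; Y -> * * | + ) Start

Unit pairs: Start ⇒* {Y}.
For every A with A ⇒* B via unit rules, add B's non-unit alternatives to A; then delete every rule of the form X → Y.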